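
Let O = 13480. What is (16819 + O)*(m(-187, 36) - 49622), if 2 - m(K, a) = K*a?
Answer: -1299463512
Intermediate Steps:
m(K, a) = 2 - K*a
(16819 + O)*(m(-187, 36) - 49622) = (16819 + 13480)*((2 - 1*(-187)*36) - 49622) = 30299*((2 + 6732) - 49622) = 30299*(6734 - 49622) = 30299*(-42888) = -1299463512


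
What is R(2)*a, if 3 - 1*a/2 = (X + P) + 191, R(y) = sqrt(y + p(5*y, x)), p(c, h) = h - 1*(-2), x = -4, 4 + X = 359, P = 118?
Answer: 0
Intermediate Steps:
X = 355 (X = -4 + 359 = 355)
p(c, h) = 2 + h (p(c, h) = h + 2 = 2 + h)
R(y) = sqrt(-2 + y) (R(y) = sqrt(y + (2 - 4)) = sqrt(y - 2) = sqrt(-2 + y))
a = -1322 (a = 6 - 2*((355 + 118) + 191) = 6 - 2*(473 + 191) = 6 - 2*664 = 6 - 1328 = -1322)
R(2)*a = sqrt(-2 + 2)*(-1322) = sqrt(0)*(-1322) = 0*(-1322) = 0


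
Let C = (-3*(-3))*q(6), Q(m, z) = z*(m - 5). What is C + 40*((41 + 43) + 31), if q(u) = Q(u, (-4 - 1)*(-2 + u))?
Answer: 4420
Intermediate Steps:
Q(m, z) = z*(-5 + m)
q(u) = (-5 + u)*(10 - 5*u) (q(u) = ((-4 - 1)*(-2 + u))*(-5 + u) = (-5*(-2 + u))*(-5 + u) = (10 - 5*u)*(-5 + u) = (-5 + u)*(10 - 5*u))
C = -180 (C = (-3*(-3))*(-5*(-5 + 6)*(-2 + 6)) = 9*(-5*1*4) = 9*(-20) = -180)
C + 40*((41 + 43) + 31) = -180 + 40*((41 + 43) + 31) = -180 + 40*(84 + 31) = -180 + 40*115 = -180 + 4600 = 4420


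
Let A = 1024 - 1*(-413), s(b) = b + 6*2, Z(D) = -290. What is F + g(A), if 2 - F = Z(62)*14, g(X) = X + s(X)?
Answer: 6948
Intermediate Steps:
s(b) = 12 + b (s(b) = b + 12 = 12 + b)
A = 1437 (A = 1024 + 413 = 1437)
g(X) = 12 + 2*X (g(X) = X + (12 + X) = 12 + 2*X)
F = 4062 (F = 2 - (-290)*14 = 2 - 1*(-4060) = 2 + 4060 = 4062)
F + g(A) = 4062 + (12 + 2*1437) = 4062 + (12 + 2874) = 4062 + 2886 = 6948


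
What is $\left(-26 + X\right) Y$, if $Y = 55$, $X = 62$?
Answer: $1980$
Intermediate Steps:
$\left(-26 + X\right) Y = \left(-26 + 62\right) 55 = 36 \cdot 55 = 1980$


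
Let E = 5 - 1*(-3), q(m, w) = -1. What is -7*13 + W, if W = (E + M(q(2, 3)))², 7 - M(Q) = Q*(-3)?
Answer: 53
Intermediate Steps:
M(Q) = 7 + 3*Q (M(Q) = 7 - Q*(-3) = 7 - (-3)*Q = 7 + 3*Q)
E = 8 (E = 5 + 3 = 8)
W = 144 (W = (8 + (7 + 3*(-1)))² = (8 + (7 - 3))² = (8 + 4)² = 12² = 144)
-7*13 + W = -7*13 + 144 = -91 + 144 = 53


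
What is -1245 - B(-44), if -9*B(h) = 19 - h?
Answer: -1238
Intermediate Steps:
B(h) = -19/9 + h/9 (B(h) = -(19 - h)/9 = -19/9 + h/9)
-1245 - B(-44) = -1245 - (-19/9 + (⅑)*(-44)) = -1245 - (-19/9 - 44/9) = -1245 - 1*(-7) = -1245 + 7 = -1238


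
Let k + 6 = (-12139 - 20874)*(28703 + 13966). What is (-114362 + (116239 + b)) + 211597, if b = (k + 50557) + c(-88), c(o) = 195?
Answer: -1408367477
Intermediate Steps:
k = -1408631703 (k = -6 + (-12139 - 20874)*(28703 + 13966) = -6 - 33013*42669 = -6 - 1408631697 = -1408631703)
b = -1408580951 (b = (-1408631703 + 50557) + 195 = -1408581146 + 195 = -1408580951)
(-114362 + (116239 + b)) + 211597 = (-114362 + (116239 - 1408580951)) + 211597 = (-114362 - 1408464712) + 211597 = -1408579074 + 211597 = -1408367477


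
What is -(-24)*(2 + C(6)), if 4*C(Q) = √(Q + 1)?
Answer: 48 + 6*√7 ≈ 63.875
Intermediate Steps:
C(Q) = √(1 + Q)/4 (C(Q) = √(Q + 1)/4 = √(1 + Q)/4)
-(-24)*(2 + C(6)) = -(-24)*(2 + √(1 + 6)/4) = -(-24)*(2 + √7/4) = -12*(-4 - √7/2) = 48 + 6*√7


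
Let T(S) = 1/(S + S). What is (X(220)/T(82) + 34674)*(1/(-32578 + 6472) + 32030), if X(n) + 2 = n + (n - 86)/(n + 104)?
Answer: 2387280136045000/1057293 ≈ 2.2579e+9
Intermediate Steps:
T(S) = 1/(2*S)
X(n) = -2 + n + (-86 + n)/(104 + n) (X(n) = -2 + (n + (n - 86)/(n + 104)) = -2 + (n + (-86 + n)/(104 + n)) = -2 + n + (-86 + n)/(104 + n))
(X(220)/T(82) + 34674)*(1/(-32578 + 6472) + 32030) = (((-294 + 220² + 103*220)/(104 + 220))/(((½)/82)) + 34674)*(1/(-32578 + 6472) + 32030) = (((-294 + 48400 + 22660)/324)/(((½)*(1/82))) + 34674)*(1/(-26106) + 32030) = (((1/324)*70766)/(1/164) + 34674)*(-1/26106 + 32030) = ((35383/162)*164 + 34674)*(836175179/26106) = (2901406/81 + 34674)*(836175179/26106) = (5710000/81)*(836175179/26106) = 2387280136045000/1057293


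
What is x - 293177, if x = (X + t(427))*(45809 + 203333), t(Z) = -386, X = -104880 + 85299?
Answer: -4974911491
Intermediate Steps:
X = -19581
x = -4974618314 (x = (-19581 - 386)*(45809 + 203333) = -19967*249142 = -4974618314)
x - 293177 = -4974618314 - 293177 = -4974911491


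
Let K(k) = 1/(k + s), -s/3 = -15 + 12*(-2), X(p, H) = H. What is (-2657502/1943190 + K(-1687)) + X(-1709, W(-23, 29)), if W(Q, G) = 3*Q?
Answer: -795111089/11299290 ≈ -70.368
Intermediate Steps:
s = 117 (s = -3*(-15 + 12*(-2)) = -3*(-15 - 24) = -3*(-39) = 117)
K(k) = 1/(117 + k) (K(k) = 1/(k + 117) = 1/(117 + k))
(-2657502/1943190 + K(-1687)) + X(-1709, W(-23, 29)) = (-2657502/1943190 + 1/(117 - 1687)) + 3*(-23) = (-2657502*1/1943190 + 1/(-1570)) - 69 = (-49213/35985 - 1/1570) - 69 = -15460079/11299290 - 69 = -795111089/11299290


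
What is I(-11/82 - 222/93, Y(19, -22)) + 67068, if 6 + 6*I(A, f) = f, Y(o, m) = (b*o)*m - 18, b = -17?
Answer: 204745/3 ≈ 68248.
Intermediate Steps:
Y(o, m) = -18 - 17*m*o (Y(o, m) = (-17*o)*m - 18 = -17*m*o - 18 = -18 - 17*m*o)
I(A, f) = -1 + f/6
I(-11/82 - 222/93, Y(19, -22)) + 67068 = (-1 + (-18 - 17*(-22)*19)/6) + 67068 = (-1 + (-18 + 7106)/6) + 67068 = (-1 + (⅙)*7088) + 67068 = (-1 + 3544/3) + 67068 = 3541/3 + 67068 = 204745/3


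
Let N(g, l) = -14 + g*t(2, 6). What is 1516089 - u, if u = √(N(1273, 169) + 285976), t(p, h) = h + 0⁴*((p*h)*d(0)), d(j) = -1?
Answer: 1516089 - 20*√734 ≈ 1.5155e+6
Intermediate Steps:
t(p, h) = h (t(p, h) = h + 0⁴*((p*h)*(-1)) = h + 0*((h*p)*(-1)) = h + 0*(-h*p) = h + 0 = h)
N(g, l) = -14 + 6*g (N(g, l) = -14 + g*6 = -14 + 6*g)
u = 20*√734 (u = √((-14 + 6*1273) + 285976) = √((-14 + 7638) + 285976) = √(7624 + 285976) = √293600 = 20*√734 ≈ 541.85)
1516089 - u = 1516089 - 20*√734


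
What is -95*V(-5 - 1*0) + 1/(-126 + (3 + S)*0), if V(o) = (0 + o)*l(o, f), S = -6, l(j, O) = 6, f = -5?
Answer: 359099/126 ≈ 2850.0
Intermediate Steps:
V(o) = 6*o (V(o) = (0 + o)*6 = o*6 = 6*o)
-95*V(-5 - 1*0) + 1/(-126 + (3 + S)*0) = -570*(-5 - 1*0) + 1/(-126 + (3 - 6)*0) = -570*(-5 + 0) + 1/(-126 - 3*0) = -570*(-5) + 1/(-126 + 0) = -95*(-30) + 1/(-126) = 2850 - 1/126 = 359099/126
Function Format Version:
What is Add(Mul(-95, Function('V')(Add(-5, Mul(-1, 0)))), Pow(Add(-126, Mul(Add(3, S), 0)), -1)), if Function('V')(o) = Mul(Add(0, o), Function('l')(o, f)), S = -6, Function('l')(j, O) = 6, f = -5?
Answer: Rational(359099, 126) ≈ 2850.0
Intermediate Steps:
Function('V')(o) = Mul(6, o) (Function('V')(o) = Mul(Add(0, o), 6) = Mul(o, 6) = Mul(6, o))
Add(Mul(-95, Function('V')(Add(-5, Mul(-1, 0)))), Pow(Add(-126, Mul(Add(3, S), 0)), -1)) = Add(Mul(-95, Mul(6, Add(-5, Mul(-1, 0)))), Pow(Add(-126, Mul(Add(3, -6), 0)), -1)) = Add(Mul(-95, Mul(6, Add(-5, 0))), Pow(Add(-126, Mul(-3, 0)), -1)) = Add(Mul(-95, Mul(6, -5)), Pow(Add(-126, 0), -1)) = Add(Mul(-95, -30), Pow(-126, -1)) = Add(2850, Rational(-1, 126)) = Rational(359099, 126)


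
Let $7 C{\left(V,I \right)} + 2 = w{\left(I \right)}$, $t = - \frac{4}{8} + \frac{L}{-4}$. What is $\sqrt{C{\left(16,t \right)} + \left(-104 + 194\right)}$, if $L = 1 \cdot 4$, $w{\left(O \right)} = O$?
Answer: $\frac{\sqrt{358}}{2} \approx 9.4604$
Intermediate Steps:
$L = 4$
$t = - \frac{3}{2}$ ($t = - \frac{4}{8} + \frac{4}{-4} = \left(-4\right) \frac{1}{8} + 4 \left(- \frac{1}{4}\right) = - \frac{1}{2} - 1 = - \frac{3}{2} \approx -1.5$)
$C{\left(V,I \right)} = - \frac{2}{7} + \frac{I}{7}$
$\sqrt{C{\left(16,t \right)} + \left(-104 + 194\right)} = \sqrt{\left(- \frac{2}{7} + \frac{1}{7} \left(- \frac{3}{2}\right)\right) + \left(-104 + 194\right)} = \sqrt{\left(- \frac{2}{7} - \frac{3}{14}\right) + 90} = \sqrt{- \frac{1}{2} + 90} = \sqrt{\frac{179}{2}} = \frac{\sqrt{358}}{2}$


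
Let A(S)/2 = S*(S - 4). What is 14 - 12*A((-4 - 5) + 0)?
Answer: -2794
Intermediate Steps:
A(S) = 2*S*(-4 + S) (A(S) = 2*(S*(S - 4)) = 2*(S*(-4 + S)) = 2*S*(-4 + S))
14 - 12*A((-4 - 5) + 0) = 14 - 24*((-4 - 5) + 0)*(-4 + ((-4 - 5) + 0)) = 14 - 24*(-9 + 0)*(-4 + (-9 + 0)) = 14 - 24*(-9)*(-4 - 9) = 14 - 24*(-9)*(-13) = 14 - 12*234 = 14 - 2808 = -2794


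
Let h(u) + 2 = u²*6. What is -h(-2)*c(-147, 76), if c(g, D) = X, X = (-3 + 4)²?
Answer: -22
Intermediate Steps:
X = 1 (X = 1² = 1)
c(g, D) = 1
h(u) = -2 + 6*u² (h(u) = -2 + u²*6 = -2 + 6*u²)
-h(-2)*c(-147, 76) = -(-2 + 6*(-2)²) = -(-2 + 6*4) = -(-2 + 24) = -22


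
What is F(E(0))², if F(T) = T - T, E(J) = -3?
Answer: 0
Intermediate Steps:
F(T) = 0
F(E(0))² = 0² = 0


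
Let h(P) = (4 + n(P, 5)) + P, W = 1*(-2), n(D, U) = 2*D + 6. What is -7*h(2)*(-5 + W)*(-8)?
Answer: -6272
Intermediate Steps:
n(D, U) = 6 + 2*D
W = -2
h(P) = 10 + 3*P (h(P) = (4 + (6 + 2*P)) + P = (10 + 2*P) + P = 10 + 3*P)
-7*h(2)*(-5 + W)*(-8) = -7*(10 + 3*2)*(-5 - 2)*(-8) = -7*(10 + 6)*(-7)*(-8) = -112*(-7)*(-8) = -7*(-112)*(-8) = 784*(-8) = -6272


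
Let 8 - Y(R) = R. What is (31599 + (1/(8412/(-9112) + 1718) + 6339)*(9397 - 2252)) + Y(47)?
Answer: 177283772822525/3911501 ≈ 4.5324e+7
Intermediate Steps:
Y(R) = 8 - R
(31599 + (1/(8412/(-9112) + 1718) + 6339)*(9397 - 2252)) + Y(47) = (31599 + (1/(8412/(-9112) + 1718) + 6339)*(9397 - 2252)) + (8 - 1*47) = (31599 + (1/(8412*(-1/9112) + 1718) + 6339)*7145) + (8 - 47) = (31599 + (1/(-2103/2278 + 1718) + 6339)*7145) - 39 = (31599 + (1/(3911501/2278) + 6339)*7145) - 39 = (31599 + (2278/3911501 + 6339)*7145) - 39 = (31599 + (24795007117/3911501)*7145) - 39 = (31599 + 177160325850965/3911501) - 39 = 177283925371064/3911501 - 39 = 177283772822525/3911501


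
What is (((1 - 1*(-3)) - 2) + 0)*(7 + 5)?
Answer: 24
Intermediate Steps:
(((1 - 1*(-3)) - 2) + 0)*(7 + 5) = (((1 + 3) - 2) + 0)*12 = ((4 - 2) + 0)*12 = (2 + 0)*12 = 2*12 = 24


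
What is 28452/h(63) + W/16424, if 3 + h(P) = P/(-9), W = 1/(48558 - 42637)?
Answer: -1383428765899/486232520 ≈ -2845.2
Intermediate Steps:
W = 1/5921 ≈ 0.00016889
h(P) = -3 - P/9 (h(P) = -3 + P/(-9) = -3 + P*(-⅑) = -3 - P/9)
28452/h(63) + W/16424 = 28452/(-3 - ⅑*63) + (1/5921)/16424 = 28452/(-3 - 7) + (1/5921)*(1/16424) = 28452/(-10) + 1/97246504 = 28452*(-⅒) + 1/97246504 = -14226/5 + 1/97246504 = -1383428765899/486232520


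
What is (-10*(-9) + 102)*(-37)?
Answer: -7104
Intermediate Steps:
(-10*(-9) + 102)*(-37) = (90 + 102)*(-37) = 192*(-37) = -7104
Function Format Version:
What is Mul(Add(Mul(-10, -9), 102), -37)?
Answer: -7104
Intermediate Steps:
Mul(Add(Mul(-10, -9), 102), -37) = Mul(Add(90, 102), -37) = Mul(192, -37) = -7104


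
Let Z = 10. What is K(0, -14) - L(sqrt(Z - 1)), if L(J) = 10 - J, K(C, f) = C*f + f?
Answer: -21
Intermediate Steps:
K(C, f) = f + C*f
K(0, -14) - L(sqrt(Z - 1)) = -14*(1 + 0) - (10 - sqrt(10 - 1)) = -14*1 - (10 - sqrt(9)) = -14 - (10 - 1*3) = -14 - (10 - 3) = -14 - 1*7 = -14 - 7 = -21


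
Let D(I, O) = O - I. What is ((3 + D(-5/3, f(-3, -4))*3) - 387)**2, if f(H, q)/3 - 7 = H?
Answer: 117649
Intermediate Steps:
f(H, q) = 21 + 3*H
((3 + D(-5/3, f(-3, -4))*3) - 387)**2 = ((3 + ((21 + 3*(-3)) - (-5)/3)*3) - 387)**2 = ((3 + ((21 - 9) - (-5)/3)*3) - 387)**2 = ((3 + (12 - 1*(-5/3))*3) - 387)**2 = ((3 + (12 + 5/3)*3) - 387)**2 = ((3 + (41/3)*3) - 387)**2 = ((3 + 41) - 387)**2 = (44 - 387)**2 = (-343)**2 = 117649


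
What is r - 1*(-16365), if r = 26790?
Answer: 43155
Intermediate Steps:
r - 1*(-16365) = 26790 - 1*(-16365) = 26790 + 16365 = 43155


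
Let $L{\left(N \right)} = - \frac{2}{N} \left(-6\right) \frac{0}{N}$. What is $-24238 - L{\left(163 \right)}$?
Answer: $-24238$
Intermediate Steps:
$L{\left(N \right)} = 0$ ($L{\left(N \right)} = \frac{12}{N} 0 = 0$)
$-24238 - L{\left(163 \right)} = -24238 - 0 = -24238 + 0 = -24238$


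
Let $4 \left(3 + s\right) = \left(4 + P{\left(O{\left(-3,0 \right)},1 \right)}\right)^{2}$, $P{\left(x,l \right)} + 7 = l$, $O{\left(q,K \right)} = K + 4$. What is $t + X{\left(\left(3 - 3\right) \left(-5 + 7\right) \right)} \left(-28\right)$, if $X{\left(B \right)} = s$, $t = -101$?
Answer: $-45$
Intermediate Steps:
$O{\left(q,K \right)} = 4 + K$
$P{\left(x,l \right)} = -7 + l$
$s = -2$ ($s = -3 + \frac{\left(4 + \left(-7 + 1\right)\right)^{2}}{4} = -3 + \frac{\left(4 - 6\right)^{2}}{4} = -3 + \frac{\left(-2\right)^{2}}{4} = -3 + \frac{1}{4} \cdot 4 = -3 + 1 = -2$)
$X{\left(B \right)} = -2$
$t + X{\left(\left(3 - 3\right) \left(-5 + 7\right) \right)} \left(-28\right) = -101 - -56 = -101 + 56 = -45$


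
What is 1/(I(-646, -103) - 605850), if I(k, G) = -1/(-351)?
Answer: -351/212653349 ≈ -1.6506e-6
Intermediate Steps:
I(k, G) = 1/351 (I(k, G) = -1*(-1/351) = 1/351)
1/(I(-646, -103) - 605850) = 1/(1/351 - 605850) = 1/(-212653349/351) = -351/212653349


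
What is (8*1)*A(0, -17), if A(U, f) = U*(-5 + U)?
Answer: 0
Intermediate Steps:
(8*1)*A(0, -17) = (8*1)*(0*(-5 + 0)) = 8*(0*(-5)) = 8*0 = 0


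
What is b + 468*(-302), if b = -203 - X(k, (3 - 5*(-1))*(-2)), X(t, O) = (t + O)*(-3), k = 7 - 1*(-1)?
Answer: -141563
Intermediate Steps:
k = 8 (k = 7 + 1 = 8)
X(t, O) = -3*O - 3*t (X(t, O) = (O + t)*(-3) = -3*O - 3*t)
b = -227 (b = -203 - (-3*(3 - 5*(-1))*(-2) - 3*8) = -203 - (-3*(3 + 5)*(-2) - 24) = -203 - (-24*(-2) - 24) = -203 - (-3*(-16) - 24) = -203 - (48 - 24) = -203 - 1*24 = -203 - 24 = -227)
b + 468*(-302) = -227 + 468*(-302) = -227 - 141336 = -141563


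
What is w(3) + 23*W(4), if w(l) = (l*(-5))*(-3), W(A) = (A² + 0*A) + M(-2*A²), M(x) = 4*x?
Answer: -2531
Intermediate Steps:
W(A) = -7*A² (W(A) = (A² + 0*A) + 4*(-2*A²) = (A² + 0) - 8*A² = A² - 8*A² = -7*A²)
w(l) = 15*l (w(l) = -5*l*(-3) = 15*l)
w(3) + 23*W(4) = 15*3 + 23*(-7*4²) = 45 + 23*(-7*16) = 45 + 23*(-112) = 45 - 2576 = -2531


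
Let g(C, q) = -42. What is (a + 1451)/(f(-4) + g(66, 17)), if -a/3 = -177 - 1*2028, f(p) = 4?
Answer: -4033/19 ≈ -212.26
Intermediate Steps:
a = 6615 (a = -3*(-177 - 1*2028) = -3*(-177 - 2028) = -3*(-2205) = 6615)
(a + 1451)/(f(-4) + g(66, 17)) = (6615 + 1451)/(4 - 42) = 8066/(-38) = 8066*(-1/38) = -4033/19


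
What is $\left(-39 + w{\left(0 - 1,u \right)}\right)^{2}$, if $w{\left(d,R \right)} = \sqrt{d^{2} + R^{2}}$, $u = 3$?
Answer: $\left(39 - \sqrt{10}\right)^{2} \approx 1284.3$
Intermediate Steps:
$w{\left(d,R \right)} = \sqrt{R^{2} + d^{2}}$
$\left(-39 + w{\left(0 - 1,u \right)}\right)^{2} = \left(-39 + \sqrt{3^{2} + \left(0 - 1\right)^{2}}\right)^{2} = \left(-39 + \sqrt{9 + \left(-1\right)^{2}}\right)^{2} = \left(-39 + \sqrt{9 + 1}\right)^{2} = \left(-39 + \sqrt{10}\right)^{2}$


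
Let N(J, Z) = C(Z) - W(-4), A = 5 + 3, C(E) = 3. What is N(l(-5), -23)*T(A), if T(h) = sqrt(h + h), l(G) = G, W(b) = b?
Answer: 28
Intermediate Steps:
A = 8
N(J, Z) = 7 (N(J, Z) = 3 - 1*(-4) = 3 + 4 = 7)
T(h) = sqrt(2)*sqrt(h) (T(h) = sqrt(2*h) = sqrt(2)*sqrt(h))
N(l(-5), -23)*T(A) = 7*(sqrt(2)*sqrt(8)) = 7*(sqrt(2)*(2*sqrt(2))) = 7*4 = 28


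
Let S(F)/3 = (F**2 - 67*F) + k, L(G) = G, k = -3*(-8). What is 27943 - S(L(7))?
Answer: 29131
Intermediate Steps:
k = 24
S(F) = 72 - 201*F + 3*F**2 (S(F) = 3*((F**2 - 67*F) + 24) = 3*(24 + F**2 - 67*F) = 72 - 201*F + 3*F**2)
27943 - S(L(7)) = 27943 - (72 - 201*7 + 3*7**2) = 27943 - (72 - 1407 + 3*49) = 27943 - (72 - 1407 + 147) = 27943 - 1*(-1188) = 27943 + 1188 = 29131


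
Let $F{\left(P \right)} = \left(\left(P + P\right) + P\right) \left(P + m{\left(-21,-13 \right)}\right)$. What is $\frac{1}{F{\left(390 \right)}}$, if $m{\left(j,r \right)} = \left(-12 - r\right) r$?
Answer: $\frac{1}{441090} \approx 2.2671 \cdot 10^{-6}$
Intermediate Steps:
$m{\left(j,r \right)} = r \left(-12 - r\right)$
$F{\left(P \right)} = 3 P \left(-13 + P\right)$ ($F{\left(P \right)} = \left(\left(P + P\right) + P\right) \left(P - - 13 \left(12 - 13\right)\right) = \left(2 P + P\right) \left(P - \left(-13\right) \left(-1\right)\right) = 3 P \left(P - 13\right) = 3 P \left(-13 + P\right)$)
$\frac{1}{F{\left(390 \right)}} = \frac{1}{3 \cdot 390 \left(-13 + 390\right)} = \frac{1}{3 \cdot 390 \cdot 377} = \frac{1}{441090}$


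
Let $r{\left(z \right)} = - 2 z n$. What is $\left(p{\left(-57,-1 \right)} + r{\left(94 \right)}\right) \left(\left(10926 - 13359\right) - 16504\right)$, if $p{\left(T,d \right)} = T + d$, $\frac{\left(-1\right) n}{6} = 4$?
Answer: $-84345398$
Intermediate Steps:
$n = -24$ ($n = \left(-6\right) 4 = -24$)
$r{\left(z \right)} = 48 z$ ($r{\left(z \right)} = - 2 z \left(-24\right) = 48 z$)
$\left(p{\left(-57,-1 \right)} + r{\left(94 \right)}\right) \left(\left(10926 - 13359\right) - 16504\right) = \left(\left(-57 - 1\right) + 48 \cdot 94\right) \left(\left(10926 - 13359\right) - 16504\right) = \left(-58 + 4512\right) \left(-2433 - 16504\right) = 4454 \left(-18937\right) = -84345398$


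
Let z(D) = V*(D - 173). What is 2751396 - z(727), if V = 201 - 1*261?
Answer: 2784636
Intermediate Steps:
V = -60 (V = 201 - 261 = -60)
z(D) = 10380 - 60*D (z(D) = -60*(D - 173) = -60*(-173 + D) = 10380 - 60*D)
2751396 - z(727) = 2751396 - (10380 - 60*727) = 2751396 - (10380 - 43620) = 2751396 - 1*(-33240) = 2751396 + 33240 = 2784636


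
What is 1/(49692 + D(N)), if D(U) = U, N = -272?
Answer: 1/49420 ≈ 2.0235e-5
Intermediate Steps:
1/(49692 + D(N)) = 1/(49692 - 272) = 1/49420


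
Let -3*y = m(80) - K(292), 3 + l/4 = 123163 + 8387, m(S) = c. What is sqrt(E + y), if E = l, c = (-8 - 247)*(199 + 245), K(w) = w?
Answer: 2*sqrt(1269057)/3 ≈ 751.02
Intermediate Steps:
c = -113220 (c = -255*444 = -113220)
m(S) = -113220
l = 526188 (l = -12 + 4*(123163 + 8387) = -12 + 4*131550 = -12 + 526200 = 526188)
E = 526188
y = 113512/3 (y = -(-113220 - 1*292)/3 = -(-113220 - 292)/3 = -1/3*(-113512) = 113512/3 ≈ 37837.)
sqrt(E + y) = sqrt(526188 + 113512/3) = sqrt(1692076/3) = 2*sqrt(1269057)/3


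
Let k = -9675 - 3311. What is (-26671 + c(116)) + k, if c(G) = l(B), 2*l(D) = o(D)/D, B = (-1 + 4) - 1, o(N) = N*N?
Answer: -39656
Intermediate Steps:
o(N) = N²
B = 2 (B = 3 - 1 = 2)
l(D) = D/2 (l(D) = (D²/D)/2 = D/2)
c(G) = 1 (c(G) = (½)*2 = 1)
k = -12986
(-26671 + c(116)) + k = (-26671 + 1) - 12986 = -26670 - 12986 = -39656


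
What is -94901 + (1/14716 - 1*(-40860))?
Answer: -795267355/14716 ≈ -54041.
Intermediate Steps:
-94901 + (1/14716 - 1*(-40860)) = -94901 + (1/14716 + 40860) = -94901 + 601295761/14716 = -795267355/14716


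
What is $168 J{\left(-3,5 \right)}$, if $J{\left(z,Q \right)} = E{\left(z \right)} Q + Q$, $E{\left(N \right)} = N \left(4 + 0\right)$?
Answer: $-9240$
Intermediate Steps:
$E{\left(N \right)} = 4 N$ ($E{\left(N \right)} = N 4 = 4 N$)
$J{\left(z,Q \right)} = Q + 4 Q z$ ($J{\left(z,Q \right)} = 4 z Q + Q = 4 Q z + Q = Q + 4 Q z$)
$168 J{\left(-3,5 \right)} = 168 \cdot 5 \left(1 + 4 \left(-3\right)\right) = 168 \cdot 5 \left(1 - 12\right) = 168 \cdot 5 \left(-11\right) = 168 \left(-55\right) = -9240$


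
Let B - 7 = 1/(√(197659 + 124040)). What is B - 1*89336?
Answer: -89329 + √321699/321699 ≈ -89329.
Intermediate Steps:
B = 7 + √321699/321699 (B = 7 + 1/(√(197659 + 124040)) = 7 + 1/(√321699) = 7 + √321699/321699 ≈ 7.0018)
B - 1*89336 = (7 + √321699/321699) - 1*89336 = (7 + √321699/321699) - 89336 = -89329 + √321699/321699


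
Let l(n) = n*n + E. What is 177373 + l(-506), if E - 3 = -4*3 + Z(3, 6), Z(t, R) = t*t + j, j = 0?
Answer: 433409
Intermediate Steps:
Z(t, R) = t**2 (Z(t, R) = t*t + 0 = t**2 + 0 = t**2)
E = 0 (E = 3 + (-4*3 + 3**2) = 3 + (-12 + 9) = 3 - 3 = 0)
l(n) = n**2 (l(n) = n*n + 0 = n**2 + 0 = n**2)
177373 + l(-506) = 177373 + (-506)**2 = 177373 + 256036 = 433409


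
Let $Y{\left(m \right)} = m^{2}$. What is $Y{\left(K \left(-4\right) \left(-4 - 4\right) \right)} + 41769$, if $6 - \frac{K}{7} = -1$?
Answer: $2500393$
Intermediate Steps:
$K = 49$ ($K = 42 - -7 = 42 + 7 = 49$)
$Y{\left(K \left(-4\right) \left(-4 - 4\right) \right)} + 41769 = \left(49 \left(-4\right) \left(-4 - 4\right)\right)^{2} + 41769 = \left(\left(-196\right) \left(-8\right)\right)^{2} + 41769 = 1568^{2} + 41769 = 2458624 + 41769 = 2500393$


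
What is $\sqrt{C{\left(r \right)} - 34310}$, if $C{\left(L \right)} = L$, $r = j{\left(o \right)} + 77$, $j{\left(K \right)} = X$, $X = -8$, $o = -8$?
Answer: $i \sqrt{34241} \approx 185.04 i$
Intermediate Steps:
$j{\left(K \right)} = -8$
$r = 69$ ($r = -8 + 77 = 69$)
$\sqrt{C{\left(r \right)} - 34310} = \sqrt{69 - 34310} = \sqrt{-34241} = i \sqrt{34241}$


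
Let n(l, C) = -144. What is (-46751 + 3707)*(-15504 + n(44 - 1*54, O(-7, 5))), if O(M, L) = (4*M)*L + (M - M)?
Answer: 673552512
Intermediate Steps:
O(M, L) = 4*L*M (O(M, L) = 4*L*M + 0 = 4*L*M)
(-46751 + 3707)*(-15504 + n(44 - 1*54, O(-7, 5))) = (-46751 + 3707)*(-15504 - 144) = -43044*(-15648) = 673552512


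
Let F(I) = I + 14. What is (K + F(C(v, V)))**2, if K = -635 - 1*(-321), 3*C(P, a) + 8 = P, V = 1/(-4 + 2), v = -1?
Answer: 91809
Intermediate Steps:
V = -1/2 (V = 1/(-2) = -1/2 ≈ -0.50000)
C(P, a) = -8/3 + P/3
F(I) = 14 + I
K = -314 (K = -635 + 321 = -314)
(K + F(C(v, V)))**2 = (-314 + (14 + (-8/3 + (1/3)*(-1))))**2 = (-314 + (14 + (-8/3 - 1/3)))**2 = (-314 + (14 - 3))**2 = (-314 + 11)**2 = (-303)**2 = 91809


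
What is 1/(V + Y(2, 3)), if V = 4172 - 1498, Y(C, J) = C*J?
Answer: 1/2680 ≈ 0.00037313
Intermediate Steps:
V = 2674
1/(V + Y(2, 3)) = 1/(2674 + 2*3) = 1/(2674 + 6) = 1/2680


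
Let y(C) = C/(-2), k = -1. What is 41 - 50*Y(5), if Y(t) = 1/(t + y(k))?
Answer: 351/11 ≈ 31.909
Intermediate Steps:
y(C) = -C/2 (y(C) = C*(-½) = -C/2)
Y(t) = 1/(½ + t) (Y(t) = 1/(t - ½*(-1)) = 1/(t + ½) = 1/(½ + t))
41 - 50*Y(5) = 41 - 100/(1 + 2*5) = 41 - 100/(1 + 10) = 41 - 100/11 = 351/11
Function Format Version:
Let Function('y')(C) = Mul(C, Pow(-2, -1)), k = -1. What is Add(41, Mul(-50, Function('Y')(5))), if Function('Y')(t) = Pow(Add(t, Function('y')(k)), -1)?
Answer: Rational(351, 11) ≈ 31.909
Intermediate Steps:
Function('y')(C) = Mul(Rational(-1, 2), C) (Function('y')(C) = Mul(C, Rational(-1, 2)) = Mul(Rational(-1, 2), C))
Function('Y')(t) = Pow(Add(Rational(1, 2), t), -1) (Function('Y')(t) = Pow(Add(t, Mul(Rational(-1, 2), -1)), -1) = Pow(Add(t, Rational(1, 2)), -1) = Pow(Add(Rational(1, 2), t), -1))
Add(41, Mul(-50, Function('Y')(5))) = Add(41, Mul(-50, Mul(2, Pow(Add(1, Mul(2, 5)), -1)))) = Add(41, Mul(-50, Mul(2, Pow(Add(1, 10), -1)))) = Add(41, Mul(-50, Mul(2, Pow(11, -1)))) = Add(41, Mul(-50, Mul(2, Rational(1, 11)))) = Add(41, Mul(-50, Rational(2, 11))) = Add(41, Rational(-100, 11)) = Rational(351, 11)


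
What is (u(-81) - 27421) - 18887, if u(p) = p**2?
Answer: -39747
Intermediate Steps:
(u(-81) - 27421) - 18887 = ((-81)**2 - 27421) - 18887 = (6561 - 27421) - 18887 = -20860 - 18887 = -39747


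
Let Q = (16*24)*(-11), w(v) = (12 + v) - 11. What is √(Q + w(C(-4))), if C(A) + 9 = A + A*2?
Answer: 2*I*√1061 ≈ 65.146*I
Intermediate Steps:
C(A) = -9 + 3*A (C(A) = -9 + (A + A*2) = -9 + (A + 2*A) = -9 + 3*A)
w(v) = 1 + v
Q = -4224 (Q = 384*(-11) = -4224)
√(Q + w(C(-4))) = √(-4224 + (1 + (-9 + 3*(-4)))) = √(-4224 + (1 + (-9 - 12))) = √(-4224 + (1 - 21)) = √(-4224 - 20) = √(-4244) = 2*I*√1061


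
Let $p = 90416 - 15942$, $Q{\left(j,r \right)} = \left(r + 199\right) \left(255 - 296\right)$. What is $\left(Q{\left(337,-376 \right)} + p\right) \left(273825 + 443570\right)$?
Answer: $58633410745$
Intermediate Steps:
$Q{\left(j,r \right)} = -8159 - 41 r$ ($Q{\left(j,r \right)} = \left(199 + r\right) \left(-41\right) = -8159 - 41 r$)
$p = 74474$ ($p = 90416 - 15942 = 74474$)
$\left(Q{\left(337,-376 \right)} + p\right) \left(273825 + 443570\right) = \left(\left(-8159 - -15416\right) + 74474\right) \left(273825 + 443570\right) = \left(\left(-8159 + 15416\right) + 74474\right) 717395 = \left(7257 + 74474\right) 717395 = 81731 \cdot 717395 = 58633410745$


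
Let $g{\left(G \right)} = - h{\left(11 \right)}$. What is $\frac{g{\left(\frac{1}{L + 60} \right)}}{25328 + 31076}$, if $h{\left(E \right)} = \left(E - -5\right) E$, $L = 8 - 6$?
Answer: $- \frac{44}{14101} \approx -0.0031203$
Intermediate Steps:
$L = 2$ ($L = 8 - 6 = 2$)
$h{\left(E \right)} = E \left(5 + E\right)$ ($h{\left(E \right)} = \left(E + 5\right) E = \left(5 + E\right) E = E \left(5 + E\right)$)
$g{\left(G \right)} = -176$ ($g{\left(G \right)} = - 11 \left(5 + 11\right) = - 11 \cdot 16 = \left(-1\right) 176 = -176$)
$\frac{g{\left(\frac{1}{L + 60} \right)}}{25328 + 31076} = - \frac{176}{25328 + 31076} = - \frac{176}{56404} = \left(-176\right) \frac{1}{56404} = - \frac{44}{14101}$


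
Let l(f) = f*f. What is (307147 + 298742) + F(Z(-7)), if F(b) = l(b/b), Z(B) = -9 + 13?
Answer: 605890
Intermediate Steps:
Z(B) = 4
l(f) = f²
F(b) = 1 (F(b) = (b/b)² = 1² = 1)
(307147 + 298742) + F(Z(-7)) = (307147 + 298742) + 1 = 605889 + 1 = 605890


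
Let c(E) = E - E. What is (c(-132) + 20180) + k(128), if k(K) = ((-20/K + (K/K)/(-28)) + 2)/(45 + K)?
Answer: 782015765/38752 ≈ 20180.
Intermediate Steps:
c(E) = 0
k(K) = (55/28 - 20/K)/(45 + K) (k(K) = ((-20/K + 1*(-1/28)) + 2)/(45 + K) = ((-20/K - 1/28) + 2)/(45 + K) = ((-1/28 - 20/K) + 2)/(45 + K) = (55/28 - 20/K)/(45 + K))
(c(-132) + 20180) + k(128) = (0 + 20180) + (5/28)*(-112 + 11*128)/(128*(45 + 128)) = 20180 + (5/28)*(1/128)*(-112 + 1408)/173 = 20180 + (5/28)*(1/128)*(1/173)*1296 = 20180 + 405/38752 = 782015765/38752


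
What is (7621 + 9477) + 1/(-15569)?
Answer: 266198761/15569 ≈ 17098.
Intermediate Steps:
(7621 + 9477) + 1/(-15569) = 17098 - 1/15569 = 266198761/15569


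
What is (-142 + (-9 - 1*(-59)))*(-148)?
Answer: 13616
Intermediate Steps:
(-142 + (-9 - 1*(-59)))*(-148) = (-142 + (-9 + 59))*(-148) = (-142 + 50)*(-148) = -92*(-148) = 13616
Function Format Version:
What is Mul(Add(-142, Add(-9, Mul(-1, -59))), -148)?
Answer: 13616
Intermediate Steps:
Mul(Add(-142, Add(-9, Mul(-1, -59))), -148) = Mul(Add(-142, Add(-9, 59)), -148) = Mul(Add(-142, 50), -148) = Mul(-92, -148) = 13616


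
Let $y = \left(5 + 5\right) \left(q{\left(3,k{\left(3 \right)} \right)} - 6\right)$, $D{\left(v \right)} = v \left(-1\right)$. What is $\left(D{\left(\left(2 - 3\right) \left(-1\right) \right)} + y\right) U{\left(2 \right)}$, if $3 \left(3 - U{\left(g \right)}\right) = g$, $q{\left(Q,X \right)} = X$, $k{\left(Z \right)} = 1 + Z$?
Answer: $-49$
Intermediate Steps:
$D{\left(v \right)} = - v$
$U{\left(g \right)} = 3 - \frac{g}{3}$
$y = -20$ ($y = \left(5 + 5\right) \left(\left(1 + 3\right) - 6\right) = 10 \left(4 - 6\right) = 10 \left(-2\right) = -20$)
$\left(D{\left(\left(2 - 3\right) \left(-1\right) \right)} + y\right) U{\left(2 \right)} = \left(- \left(2 - 3\right) \left(-1\right) - 20\right) \left(3 - \frac{2}{3}\right) = \left(- \left(-1\right) \left(-1\right) - 20\right) \left(3 - \frac{2}{3}\right) = \left(\left(-1\right) 1 - 20\right) \frac{7}{3} = \left(-1 - 20\right) \frac{7}{3} = \left(-21\right) \frac{7}{3} = -49$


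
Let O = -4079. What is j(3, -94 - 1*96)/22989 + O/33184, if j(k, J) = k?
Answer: -31224193/254288992 ≈ -0.12279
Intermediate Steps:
j(3, -94 - 1*96)/22989 + O/33184 = 3/22989 - 4079/33184 = 3*(1/22989) - 4079*1/33184 = 1/7663 - 4079/33184 = -31224193/254288992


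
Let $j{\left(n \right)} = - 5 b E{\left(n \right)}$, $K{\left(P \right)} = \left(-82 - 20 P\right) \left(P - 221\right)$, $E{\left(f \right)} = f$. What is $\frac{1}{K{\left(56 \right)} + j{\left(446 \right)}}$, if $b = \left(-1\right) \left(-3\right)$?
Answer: $\frac{1}{191640} \approx 5.2181 \cdot 10^{-6}$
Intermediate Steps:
$b = 3$
$K{\left(P \right)} = \left(-221 + P\right) \left(-82 - 20 P\right)$ ($K{\left(P \right)} = \left(-82 - 20 P\right) \left(-221 + P\right) = \left(-221 + P\right) \left(-82 - 20 P\right)$)
$j{\left(n \right)} = - 15 n$ ($j{\left(n \right)} = \left(-5\right) 3 n = - 15 n$)
$\frac{1}{K{\left(56 \right)} + j{\left(446 \right)}} = \frac{1}{\left(18122 - 20 \cdot 56^{2} + 4338 \cdot 56\right) - 6690} = \frac{1}{\left(18122 - 62720 + 242928\right) - 6690} = \frac{1}{198330 - 6690} = \frac{1}{191640}$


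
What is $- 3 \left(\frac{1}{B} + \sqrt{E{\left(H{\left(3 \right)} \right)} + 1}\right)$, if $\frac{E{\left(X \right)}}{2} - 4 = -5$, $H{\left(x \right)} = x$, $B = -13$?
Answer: $\frac{3}{13} - 3 i \approx 0.23077 - 3.0 i$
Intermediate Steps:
$E{\left(X \right)} = -2$ ($E{\left(X \right)} = 8 + 2 \left(-5\right) = 8 - 10 = -2$)
$- 3 \left(\frac{1}{B} + \sqrt{E{\left(H{\left(3 \right)} \right)} + 1}\right) = - 3 \left(\frac{1}{-13} + \sqrt{-2 + 1}\right) = - 3 \left(- \frac{1}{13} + \sqrt{-1}\right) = - 3 \left(- \frac{1}{13} + i\right) = \frac{3}{13} - 3 i$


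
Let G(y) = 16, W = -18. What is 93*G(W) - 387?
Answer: 1101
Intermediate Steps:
93*G(W) - 387 = 93*16 - 387 = 1488 - 387 = 1101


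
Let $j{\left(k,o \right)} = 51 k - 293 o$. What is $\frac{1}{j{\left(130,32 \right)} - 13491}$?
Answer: $- \frac{1}{16237} \approx -6.1588 \cdot 10^{-5}$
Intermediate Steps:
$j{\left(k,o \right)} = - 293 o + 51 k$
$\frac{1}{j{\left(130,32 \right)} - 13491} = \frac{1}{\left(\left(-293\right) 32 + 51 \cdot 130\right) - 13491} = \frac{1}{\left(-9376 + 6630\right) - 13491} = \frac{1}{-2746 - 13491} = \frac{1}{-16237} = - \frac{1}{16237}$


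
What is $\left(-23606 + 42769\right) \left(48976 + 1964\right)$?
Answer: $976163220$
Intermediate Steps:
$\left(-23606 + 42769\right) \left(48976 + 1964\right) = 19163 \cdot 50940 = 976163220$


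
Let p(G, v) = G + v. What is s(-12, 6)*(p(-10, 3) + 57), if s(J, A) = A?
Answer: 300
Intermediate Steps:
s(-12, 6)*(p(-10, 3) + 57) = 6*((-10 + 3) + 57) = 6*(-7 + 57) = 6*50 = 300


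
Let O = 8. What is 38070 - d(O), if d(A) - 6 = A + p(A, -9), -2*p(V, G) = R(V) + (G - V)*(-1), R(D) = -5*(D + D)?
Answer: 76049/2 ≈ 38025.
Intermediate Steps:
R(D) = -10*D
p(V, G) = G/2 + 9*V/2 (p(V, G) = -(-10*V + (G - V)*(-1))/2 = -(-10*V + (V - G))/2 = -(-G - 9*V)/2 = G/2 + 9*V/2)
d(A) = 3/2 + 11*A/2 (d(A) = 6 + (A + ((½)*(-9) + 9*A/2)) = 6 + (A + (-9/2 + 9*A/2)) = 6 + (-9/2 + 11*A/2) = 3/2 + 11*A/2)
38070 - d(O) = 38070 - (3/2 + (11/2)*8) = 38070 - (3/2 + 44) = 38070 - 1*91/2 = 38070 - 91/2 = 76049/2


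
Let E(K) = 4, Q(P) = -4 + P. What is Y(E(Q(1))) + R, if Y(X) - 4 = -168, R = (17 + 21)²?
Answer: 1280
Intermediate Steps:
R = 1444 (R = 38² = 1444)
Y(X) = -164 (Y(X) = 4 - 168 = -164)
Y(E(Q(1))) + R = -164 + 1444 = 1280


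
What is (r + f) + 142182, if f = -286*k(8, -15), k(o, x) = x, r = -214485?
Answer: -68013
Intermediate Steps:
f = 4290 (f = -286*(-15) = 4290)
(r + f) + 142182 = (-214485 + 4290) + 142182 = -210195 + 142182 = -68013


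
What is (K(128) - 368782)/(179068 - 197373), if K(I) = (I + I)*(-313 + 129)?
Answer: 415886/18305 ≈ 22.720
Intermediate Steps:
K(I) = -368*I (K(I) = (2*I)*(-184) = -368*I)
(K(128) - 368782)/(179068 - 197373) = (-368*128 - 368782)/(179068 - 197373) = (-47104 - 368782)/(-18305) = -415886*(-1/18305) = 415886/18305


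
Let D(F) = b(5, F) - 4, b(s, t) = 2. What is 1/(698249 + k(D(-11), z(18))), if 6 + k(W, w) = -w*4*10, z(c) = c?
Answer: 1/697523 ≈ 1.4336e-6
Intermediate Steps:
D(F) = -2 (D(F) = 2 - 4 = -2)
k(W, w) = -6 - 40*w (k(W, w) = -6 - w*4*10 = -6 - 4*w*10 = -6 - 40*w)
1/(698249 + k(D(-11), z(18))) = 1/(698249 + (-6 - 40*18)) = 1/(698249 + (-6 - 720)) = 1/(698249 - 726) = 1/697523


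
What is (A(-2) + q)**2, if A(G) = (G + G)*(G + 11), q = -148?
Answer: 33856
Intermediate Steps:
A(G) = 2*G*(11 + G) (A(G) = (2*G)*(11 + G) = 2*G*(11 + G))
(A(-2) + q)**2 = (2*(-2)*(11 - 2) - 148)**2 = (2*(-2)*9 - 148)**2 = (-36 - 148)**2 = (-184)**2 = 33856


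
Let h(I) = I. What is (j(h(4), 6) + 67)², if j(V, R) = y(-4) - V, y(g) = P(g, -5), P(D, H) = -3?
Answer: 3600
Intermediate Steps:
y(g) = -3
j(V, R) = -3 - V
(j(h(4), 6) + 67)² = ((-3 - 1*4) + 67)² = ((-3 - 4) + 67)² = (-7 + 67)² = 60² = 3600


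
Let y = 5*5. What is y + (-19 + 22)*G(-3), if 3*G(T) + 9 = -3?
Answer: 13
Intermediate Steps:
G(T) = -4 (G(T) = -3 + (1/3)*(-3) = -3 - 1 = -4)
y = 25
y + (-19 + 22)*G(-3) = 25 + (-19 + 22)*(-4) = 25 + 3*(-4) = 25 - 12 = 13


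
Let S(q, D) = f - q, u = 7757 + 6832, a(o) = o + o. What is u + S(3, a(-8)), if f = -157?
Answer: 14429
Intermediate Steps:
a(o) = 2*o
u = 14589
S(q, D) = -157 - q
u + S(3, a(-8)) = 14589 + (-157 - 1*3) = 14589 + (-157 - 3) = 14589 - 160 = 14429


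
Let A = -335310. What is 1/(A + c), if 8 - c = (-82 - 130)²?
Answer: -1/380246 ≈ -2.6299e-6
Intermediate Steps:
c = -44936 (c = 8 - (-82 - 130)² = 8 - 1*(-212)² = 8 - 1*44944 = 8 - 44944 = -44936)
1/(A + c) = 1/(-335310 - 44936) = 1/(-380246) = -1/380246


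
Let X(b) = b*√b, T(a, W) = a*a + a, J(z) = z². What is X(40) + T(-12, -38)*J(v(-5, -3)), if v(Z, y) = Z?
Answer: 3300 + 80*√10 ≈ 3553.0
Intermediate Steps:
T(a, W) = a + a² (T(a, W) = a² + a = a + a²)
X(b) = b^(3/2)
X(40) + T(-12, -38)*J(v(-5, -3)) = 40^(3/2) - 12*(1 - 12)*(-5)² = 80*√10 - 12*(-11)*25 = 80*√10 + 132*25 = 80*√10 + 3300 = 3300 + 80*√10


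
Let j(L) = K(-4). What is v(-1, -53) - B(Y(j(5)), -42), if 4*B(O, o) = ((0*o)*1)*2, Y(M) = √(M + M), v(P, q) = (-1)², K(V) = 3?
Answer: 1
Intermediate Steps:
v(P, q) = 1
j(L) = 3
Y(M) = √2*√M (Y(M) = √(2*M) = √2*√M)
B(O, o) = 0 (B(O, o) = (((0*o)*1)*2)/4 = ((0*1)*2)/4 = (0*2)/4 = (¼)*0 = 0)
v(-1, -53) - B(Y(j(5)), -42) = 1 - 1*0 = 1 + 0 = 1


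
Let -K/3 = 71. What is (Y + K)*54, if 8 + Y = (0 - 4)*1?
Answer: -12150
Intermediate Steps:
K = -213 (K = -3*71 = -213)
Y = -12 (Y = -8 + (0 - 4)*1 = -8 - 4*1 = -8 - 4 = -12)
(Y + K)*54 = (-12 - 213)*54 = -225*54 = -12150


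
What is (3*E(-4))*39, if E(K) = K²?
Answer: 1872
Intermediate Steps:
(3*E(-4))*39 = (3*(-4)²)*39 = (3*16)*39 = 48*39 = 1872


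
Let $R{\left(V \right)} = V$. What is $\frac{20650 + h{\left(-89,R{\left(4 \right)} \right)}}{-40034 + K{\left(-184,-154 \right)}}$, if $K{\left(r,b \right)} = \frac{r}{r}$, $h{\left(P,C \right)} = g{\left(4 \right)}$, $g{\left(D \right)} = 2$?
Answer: $- \frac{20652}{40033} \approx -0.51587$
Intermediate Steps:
$h{\left(P,C \right)} = 2$
$K{\left(r,b \right)} = 1$
$\frac{20650 + h{\left(-89,R{\left(4 \right)} \right)}}{-40034 + K{\left(-184,-154 \right)}} = \frac{20650 + 2}{-40034 + 1} = \frac{20652}{-40033} = 20652 \left(- \frac{1}{40033}\right) = - \frac{20652}{40033}$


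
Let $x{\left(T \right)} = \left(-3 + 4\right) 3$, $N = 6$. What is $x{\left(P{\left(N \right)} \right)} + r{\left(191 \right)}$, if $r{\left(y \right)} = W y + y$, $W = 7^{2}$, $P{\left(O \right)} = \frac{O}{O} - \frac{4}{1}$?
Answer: $9553$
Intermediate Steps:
$P{\left(O \right)} = -3$ ($P{\left(O \right)} = 1 - 4 = -3$)
$W = 49$
$r{\left(y \right)} = 50 y$ ($r{\left(y \right)} = 49 y + y = 50 y$)
$x{\left(T \right)} = 3$ ($x{\left(T \right)} = 1 \cdot 3 = 3$)
$x{\left(P{\left(N \right)} \right)} + r{\left(191 \right)} = 3 + 50 \cdot 191 = 3 + 9550 = 9553$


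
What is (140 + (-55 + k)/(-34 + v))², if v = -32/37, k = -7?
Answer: 8362553809/416025 ≈ 20101.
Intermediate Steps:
v = -32/37 (v = -32*1/37 = -32/37 ≈ -0.86486)
(140 + (-55 + k)/(-34 + v))² = (140 + (-55 - 7)/(-34 - 32/37))² = (140 - 62/(-1290/37))² = (140 - 62*(-37/1290))² = (140 + 1147/645)² = (91447/645)² = 8362553809/416025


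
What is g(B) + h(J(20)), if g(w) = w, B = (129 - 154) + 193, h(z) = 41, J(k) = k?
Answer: 209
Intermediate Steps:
B = 168 (B = -25 + 193 = 168)
g(B) + h(J(20)) = 168 + 41 = 209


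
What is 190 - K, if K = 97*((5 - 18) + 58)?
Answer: -4175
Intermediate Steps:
K = 4365 (K = 97*(-13 + 58) = 97*45 = 4365)
190 - K = 190 - 1*4365 = 190 - 4365 = -4175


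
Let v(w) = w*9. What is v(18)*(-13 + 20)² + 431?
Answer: 8369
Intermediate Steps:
v(w) = 9*w
v(18)*(-13 + 20)² + 431 = (9*18)*(-13 + 20)² + 431 = 162*7² + 431 = 162*49 + 431 = 7938 + 431 = 8369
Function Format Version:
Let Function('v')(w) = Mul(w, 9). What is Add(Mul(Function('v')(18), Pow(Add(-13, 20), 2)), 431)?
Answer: 8369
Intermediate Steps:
Function('v')(w) = Mul(9, w)
Add(Mul(Function('v')(18), Pow(Add(-13, 20), 2)), 431) = Add(Mul(Mul(9, 18), Pow(Add(-13, 20), 2)), 431) = Add(Mul(162, Pow(7, 2)), 431) = Add(Mul(162, 49), 431) = Add(7938, 431) = 8369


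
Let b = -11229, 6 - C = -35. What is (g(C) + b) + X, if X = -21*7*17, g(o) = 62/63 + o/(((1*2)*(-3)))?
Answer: -1730465/126 ≈ -13734.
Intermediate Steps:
C = 41 (C = 6 - 1*(-35) = 6 + 35 = 41)
g(o) = 62/63 - o/6 (g(o) = 62*(1/63) + o/((2*(-3))) = 62/63 + o/(-6) = 62/63 + o*(-⅙) = 62/63 - o/6)
X = -2499 (X = -147*17 = -2499)
(g(C) + b) + X = ((62/63 - ⅙*41) - 11229) - 2499 = ((62/63 - 41/6) - 11229) - 2499 = (-737/126 - 11229) - 2499 = -1415591/126 - 2499 = -1730465/126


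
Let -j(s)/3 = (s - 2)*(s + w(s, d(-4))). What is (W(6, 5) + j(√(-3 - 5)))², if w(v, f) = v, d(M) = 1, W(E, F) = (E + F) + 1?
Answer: 2448 + 2880*I*√2 ≈ 2448.0 + 4072.9*I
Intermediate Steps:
W(E, F) = 1 + E + F
j(s) = -6*s*(-2 + s) (j(s) = -3*(s - 2)*(s + s) = -3*(-2 + s)*2*s = -6*s*(-2 + s))
(W(6, 5) + j(√(-3 - 5)))² = ((1 + 6 + 5) + 6*√(-3 - 5)*(2 - √(-3 - 5)))² = (12 + 6*√(-8)*(2 - √(-8)))² = (12 + 6*(2*I*√2)*(2 - 2*I*√2))² = (12 + 12*I*√2*(2 - 2*I*√2))²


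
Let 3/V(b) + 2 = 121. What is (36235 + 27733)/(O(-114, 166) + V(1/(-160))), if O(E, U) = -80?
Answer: -7612192/9517 ≈ -799.85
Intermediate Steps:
V(b) = 3/119 (V(b) = 3/(-2 + 121) = 3/119)
(36235 + 27733)/(O(-114, 166) + V(1/(-160))) = (36235 + 27733)/(-80 + 3/119) = 63968/(-9517/119) = 63968*(-119/9517) = -7612192/9517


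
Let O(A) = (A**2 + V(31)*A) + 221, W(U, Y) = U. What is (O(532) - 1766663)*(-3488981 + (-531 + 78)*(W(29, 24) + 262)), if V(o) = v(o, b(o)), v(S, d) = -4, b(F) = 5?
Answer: 5378870898984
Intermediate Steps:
V(o) = -4
O(A) = 221 + A**2 - 4*A (O(A) = (A**2 - 4*A) + 221 = 221 + A**2 - 4*A)
(O(532) - 1766663)*(-3488981 + (-531 + 78)*(W(29, 24) + 262)) = ((221 + 532**2 - 4*532) - 1766663)*(-3488981 + (-531 + 78)*(29 + 262)) = ((221 + 283024 - 2128) - 1766663)*(-3488981 - 453*291) = (281117 - 1766663)*(-3488981 - 131823) = -1485546*(-3620804) = 5378870898984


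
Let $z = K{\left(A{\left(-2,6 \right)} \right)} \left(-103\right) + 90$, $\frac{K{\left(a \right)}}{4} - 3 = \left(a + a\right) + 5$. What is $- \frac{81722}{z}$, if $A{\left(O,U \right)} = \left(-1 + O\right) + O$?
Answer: $- \frac{40861}{457} \approx -89.411$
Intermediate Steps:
$A{\left(O,U \right)} = -1 + 2 O$
$K{\left(a \right)} = 32 + 8 a$ ($K{\left(a \right)} = 12 + 4 \left(\left(a + a\right) + 5\right) = 12 + 4 \left(2 a + 5\right) = 12 + 4 \left(5 + 2 a\right) = 12 + \left(20 + 8 a\right) = 32 + 8 a$)
$z = 914$ ($z = \left(32 + 8 \left(-1 + 2 \left(-2\right)\right)\right) \left(-103\right) + 90 = \left(32 + 8 \left(-1 - 4\right)\right) \left(-103\right) + 90 = \left(32 + 8 \left(-5\right)\right) \left(-103\right) + 90 = \left(32 - 40\right) \left(-103\right) + 90 = \left(-8\right) \left(-103\right) + 90 = 824 + 90 = 914$)
$- \frac{81722}{z} = - \frac{81722}{914} = \left(-81722\right) \frac{1}{914} = - \frac{40861}{457}$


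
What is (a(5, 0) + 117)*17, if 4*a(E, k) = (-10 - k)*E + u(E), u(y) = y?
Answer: 7191/4 ≈ 1797.8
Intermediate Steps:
a(E, k) = E/4 + E*(-10 - k)/4 (a(E, k) = ((-10 - k)*E + E)/4 = (E*(-10 - k) + E)/4 = (E + E*(-10 - k))/4 = E/4 + E*(-10 - k)/4)
(a(5, 0) + 117)*17 = ((1/4)*5*(-9 - 1*0) + 117)*17 = ((1/4)*5*(-9 + 0) + 117)*17 = ((1/4)*5*(-9) + 117)*17 = (-45/4 + 117)*17 = (423/4)*17 = 7191/4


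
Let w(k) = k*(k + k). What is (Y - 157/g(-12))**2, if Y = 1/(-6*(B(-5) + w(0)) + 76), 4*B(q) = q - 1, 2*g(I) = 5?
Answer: 28483569/7225 ≈ 3942.4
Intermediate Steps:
g(I) = 5/2 (g(I) = (1/2)*5 = 5/2)
B(q) = -1/4 + q/4 (B(q) = (q - 1)/4 = (-1 + q)/4 = -1/4 + q/4)
w(k) = 2*k**2 (w(k) = k*(2*k) = 2*k**2)
Y = 1/85 (Y = 1/(-6*((-1/4 + (1/4)*(-5)) + 2*0**2) + 76) = 1/(-6*((-1/4 - 5/4) + 2*0) + 76) = 1/(-6*(-3/2 + 0) + 76) = 1/(-6*(-3/2) + 76) = 1/(9 + 76) = 1/85 ≈ 0.011765)
(Y - 157/g(-12))**2 = (1/85 - 157/5/2)**2 = (1/85 - 157*2/5)**2 = (1/85 - 314/5)**2 = (-5337/85)**2 = 28483569/7225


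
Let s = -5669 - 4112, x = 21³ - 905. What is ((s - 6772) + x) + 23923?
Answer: 15726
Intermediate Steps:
x = 8356 (x = 9261 - 905 = 8356)
s = -9781
((s - 6772) + x) + 23923 = ((-9781 - 6772) + 8356) + 23923 = (-16553 + 8356) + 23923 = -8197 + 23923 = 15726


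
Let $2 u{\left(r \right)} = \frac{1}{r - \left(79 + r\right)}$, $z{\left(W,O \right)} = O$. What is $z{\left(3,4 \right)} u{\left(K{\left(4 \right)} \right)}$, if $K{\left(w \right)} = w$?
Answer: $- \frac{2}{79} \approx -0.025316$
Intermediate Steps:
$u{\left(r \right)} = - \frac{1}{158}$ ($u{\left(r \right)} = \frac{1}{2 \left(r - \left(79 + r\right)\right)} = \frac{1}{2 \left(-79\right)} = \frac{1}{2} \left(- \frac{1}{79}\right) = - \frac{1}{158}$)
$z{\left(3,4 \right)} u{\left(K{\left(4 \right)} \right)} = 4 \left(- \frac{1}{158}\right) = - \frac{2}{79}$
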